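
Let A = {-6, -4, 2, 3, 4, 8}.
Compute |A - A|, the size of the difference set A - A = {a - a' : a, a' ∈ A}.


A - A = {a - a' : a, a' ∈ A}; |A| = 6.
Bounds: 2|A|-1 ≤ |A - A| ≤ |A|² - |A| + 1, i.e. 11 ≤ |A - A| ≤ 31.
Note: 0 ∈ A - A always (from a - a). The set is symmetric: if d ∈ A - A then -d ∈ A - A.
Enumerate nonzero differences d = a - a' with a > a' (then include -d):
Positive differences: {1, 2, 4, 5, 6, 7, 8, 9, 10, 12, 14}
Full difference set: {0} ∪ (positive diffs) ∪ (negative diffs).
|A - A| = 1 + 2·11 = 23 (matches direct enumeration: 23).

|A - A| = 23


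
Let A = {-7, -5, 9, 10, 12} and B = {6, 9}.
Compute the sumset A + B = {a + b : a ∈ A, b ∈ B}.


A + B = {a + b : a ∈ A, b ∈ B}.
Enumerate all |A|·|B| = 5·2 = 10 pairs (a, b) and collect distinct sums.
a = -7: -7+6=-1, -7+9=2
a = -5: -5+6=1, -5+9=4
a = 9: 9+6=15, 9+9=18
a = 10: 10+6=16, 10+9=19
a = 12: 12+6=18, 12+9=21
Collecting distinct sums: A + B = {-1, 1, 2, 4, 15, 16, 18, 19, 21}
|A + B| = 9

A + B = {-1, 1, 2, 4, 15, 16, 18, 19, 21}


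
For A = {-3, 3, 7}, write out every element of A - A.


A - A = {a - a' : a, a' ∈ A}.
Compute a - a' for each ordered pair (a, a'):
a = -3: -3--3=0, -3-3=-6, -3-7=-10
a = 3: 3--3=6, 3-3=0, 3-7=-4
a = 7: 7--3=10, 7-3=4, 7-7=0
Collecting distinct values (and noting 0 appears from a-a):
A - A = {-10, -6, -4, 0, 4, 6, 10}
|A - A| = 7

A - A = {-10, -6, -4, 0, 4, 6, 10}


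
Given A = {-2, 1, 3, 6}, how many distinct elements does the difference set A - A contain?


A - A = {a - a' : a, a' ∈ A}; |A| = 4.
Bounds: 2|A|-1 ≤ |A - A| ≤ |A|² - |A| + 1, i.e. 7 ≤ |A - A| ≤ 13.
Note: 0 ∈ A - A always (from a - a). The set is symmetric: if d ∈ A - A then -d ∈ A - A.
Enumerate nonzero differences d = a - a' with a > a' (then include -d):
Positive differences: {2, 3, 5, 8}
Full difference set: {0} ∪ (positive diffs) ∪ (negative diffs).
|A - A| = 1 + 2·4 = 9 (matches direct enumeration: 9).

|A - A| = 9


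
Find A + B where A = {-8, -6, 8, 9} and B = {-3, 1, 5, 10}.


A + B = {a + b : a ∈ A, b ∈ B}.
Enumerate all |A|·|B| = 4·4 = 16 pairs (a, b) and collect distinct sums.
a = -8: -8+-3=-11, -8+1=-7, -8+5=-3, -8+10=2
a = -6: -6+-3=-9, -6+1=-5, -6+5=-1, -6+10=4
a = 8: 8+-3=5, 8+1=9, 8+5=13, 8+10=18
a = 9: 9+-3=6, 9+1=10, 9+5=14, 9+10=19
Collecting distinct sums: A + B = {-11, -9, -7, -5, -3, -1, 2, 4, 5, 6, 9, 10, 13, 14, 18, 19}
|A + B| = 16

A + B = {-11, -9, -7, -5, -3, -1, 2, 4, 5, 6, 9, 10, 13, 14, 18, 19}


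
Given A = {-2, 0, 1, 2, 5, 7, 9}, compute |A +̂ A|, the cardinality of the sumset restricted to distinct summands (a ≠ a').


Restricted sumset: A +̂ A = {a + a' : a ∈ A, a' ∈ A, a ≠ a'}.
Equivalently, take A + A and drop any sum 2a that is achievable ONLY as a + a for a ∈ A (i.e. sums representable only with equal summands).
Enumerate pairs (a, a') with a < a' (symmetric, so each unordered pair gives one sum; this covers all a ≠ a'):
  -2 + 0 = -2
  -2 + 1 = -1
  -2 + 2 = 0
  -2 + 5 = 3
  -2 + 7 = 5
  -2 + 9 = 7
  0 + 1 = 1
  0 + 2 = 2
  0 + 5 = 5
  0 + 7 = 7
  0 + 9 = 9
  1 + 2 = 3
  1 + 5 = 6
  1 + 7 = 8
  1 + 9 = 10
  2 + 5 = 7
  2 + 7 = 9
  2 + 9 = 11
  5 + 7 = 12
  5 + 9 = 14
  7 + 9 = 16
Collected distinct sums: {-2, -1, 0, 1, 2, 3, 5, 6, 7, 8, 9, 10, 11, 12, 14, 16}
|A +̂ A| = 16
(Reference bound: |A +̂ A| ≥ 2|A| - 3 for |A| ≥ 2, with |A| = 7 giving ≥ 11.)

|A +̂ A| = 16


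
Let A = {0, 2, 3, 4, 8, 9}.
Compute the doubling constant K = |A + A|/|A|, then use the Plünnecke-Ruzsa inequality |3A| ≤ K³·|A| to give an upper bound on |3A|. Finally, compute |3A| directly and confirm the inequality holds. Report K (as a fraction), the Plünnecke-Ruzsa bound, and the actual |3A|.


|A| = 6.
Step 1: Compute A + A by enumerating all 36 pairs.
A + A = {0, 2, 3, 4, 5, 6, 7, 8, 9, 10, 11, 12, 13, 16, 17, 18}, so |A + A| = 16.
Step 2: Doubling constant K = |A + A|/|A| = 16/6 = 16/6 ≈ 2.6667.
Step 3: Plünnecke-Ruzsa gives |3A| ≤ K³·|A| = (2.6667)³ · 6 ≈ 113.7778.
Step 4: Compute 3A = A + A + A directly by enumerating all triples (a,b,c) ∈ A³; |3A| = 26.
Step 5: Check 26 ≤ 113.7778? Yes ✓.

K = 16/6, Plünnecke-Ruzsa bound K³|A| ≈ 113.7778, |3A| = 26, inequality holds.


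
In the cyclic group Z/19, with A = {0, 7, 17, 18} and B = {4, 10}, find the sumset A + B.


Work in Z/19Z: reduce every sum a + b modulo 19.
Enumerate all 8 pairs:
a = 0: 0+4=4, 0+10=10
a = 7: 7+4=11, 7+10=17
a = 17: 17+4=2, 17+10=8
a = 18: 18+4=3, 18+10=9
Distinct residues collected: {2, 3, 4, 8, 9, 10, 11, 17}
|A + B| = 8 (out of 19 total residues).

A + B = {2, 3, 4, 8, 9, 10, 11, 17}


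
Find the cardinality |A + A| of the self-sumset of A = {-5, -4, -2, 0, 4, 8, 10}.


A + A = {a + a' : a, a' ∈ A}; |A| = 7.
General bounds: 2|A| - 1 ≤ |A + A| ≤ |A|(|A|+1)/2, i.e. 13 ≤ |A + A| ≤ 28.
Lower bound 2|A|-1 is attained iff A is an arithmetic progression.
Enumerate sums a + a' for a ≤ a' (symmetric, so this suffices):
a = -5: -5+-5=-10, -5+-4=-9, -5+-2=-7, -5+0=-5, -5+4=-1, -5+8=3, -5+10=5
a = -4: -4+-4=-8, -4+-2=-6, -4+0=-4, -4+4=0, -4+8=4, -4+10=6
a = -2: -2+-2=-4, -2+0=-2, -2+4=2, -2+8=6, -2+10=8
a = 0: 0+0=0, 0+4=4, 0+8=8, 0+10=10
a = 4: 4+4=8, 4+8=12, 4+10=14
a = 8: 8+8=16, 8+10=18
a = 10: 10+10=20
Distinct sums: {-10, -9, -8, -7, -6, -5, -4, -2, -1, 0, 2, 3, 4, 5, 6, 8, 10, 12, 14, 16, 18, 20}
|A + A| = 22

|A + A| = 22


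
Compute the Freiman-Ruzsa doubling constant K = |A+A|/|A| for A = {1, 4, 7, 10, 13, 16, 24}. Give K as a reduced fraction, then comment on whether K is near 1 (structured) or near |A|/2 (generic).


|A| = 7.
Compute A + A by enumerating all 49 pairs.
A + A = {2, 5, 8, 11, 14, 17, 20, 23, 25, 26, 28, 29, 31, 32, 34, 37, 40, 48}, so |A + A| = 18.
K = |A + A| / |A| = 18/7 (already in lowest terms) ≈ 2.5714.
Reference: AP of size 7 gives K = 13/7 ≈ 1.8571; a fully generic set of size 7 gives K ≈ 4.0000.

|A| = 7, |A + A| = 18, K = 18/7.


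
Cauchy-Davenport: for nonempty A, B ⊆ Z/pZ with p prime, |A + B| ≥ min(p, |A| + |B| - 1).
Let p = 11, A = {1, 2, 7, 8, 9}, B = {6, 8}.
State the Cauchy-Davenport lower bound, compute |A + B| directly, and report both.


Cauchy-Davenport: |A + B| ≥ min(p, |A| + |B| - 1) for A, B nonempty in Z/pZ.
|A| = 5, |B| = 2, p = 11.
CD lower bound = min(11, 5 + 2 - 1) = min(11, 6) = 6.
Compute A + B mod 11 directly:
a = 1: 1+6=7, 1+8=9
a = 2: 2+6=8, 2+8=10
a = 7: 7+6=2, 7+8=4
a = 8: 8+6=3, 8+8=5
a = 9: 9+6=4, 9+8=6
A + B = {2, 3, 4, 5, 6, 7, 8, 9, 10}, so |A + B| = 9.
Verify: 9 ≥ 6? Yes ✓.

CD lower bound = 6, actual |A + B| = 9.


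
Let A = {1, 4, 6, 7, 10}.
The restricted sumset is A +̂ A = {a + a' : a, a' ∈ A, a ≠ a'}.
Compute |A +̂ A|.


Restricted sumset: A +̂ A = {a + a' : a ∈ A, a' ∈ A, a ≠ a'}.
Equivalently, take A + A and drop any sum 2a that is achievable ONLY as a + a for a ∈ A (i.e. sums representable only with equal summands).
Enumerate pairs (a, a') with a < a' (symmetric, so each unordered pair gives one sum; this covers all a ≠ a'):
  1 + 4 = 5
  1 + 6 = 7
  1 + 7 = 8
  1 + 10 = 11
  4 + 6 = 10
  4 + 7 = 11
  4 + 10 = 14
  6 + 7 = 13
  6 + 10 = 16
  7 + 10 = 17
Collected distinct sums: {5, 7, 8, 10, 11, 13, 14, 16, 17}
|A +̂ A| = 9
(Reference bound: |A +̂ A| ≥ 2|A| - 3 for |A| ≥ 2, with |A| = 5 giving ≥ 7.)

|A +̂ A| = 9


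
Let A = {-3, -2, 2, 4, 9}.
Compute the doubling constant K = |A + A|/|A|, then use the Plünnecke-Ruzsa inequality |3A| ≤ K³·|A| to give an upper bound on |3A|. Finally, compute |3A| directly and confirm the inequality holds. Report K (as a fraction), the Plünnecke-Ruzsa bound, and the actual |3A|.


|A| = 5.
Step 1: Compute A + A by enumerating all 25 pairs.
A + A = {-6, -5, -4, -1, 0, 1, 2, 4, 6, 7, 8, 11, 13, 18}, so |A + A| = 14.
Step 2: Doubling constant K = |A + A|/|A| = 14/5 = 14/5 ≈ 2.8000.
Step 3: Plünnecke-Ruzsa gives |3A| ≤ K³·|A| = (2.8000)³ · 5 ≈ 109.7600.
Step 4: Compute 3A = A + A + A directly by enumerating all triples (a,b,c) ∈ A³; |3A| = 27.
Step 5: Check 27 ≤ 109.7600? Yes ✓.

K = 14/5, Plünnecke-Ruzsa bound K³|A| ≈ 109.7600, |3A| = 27, inequality holds.


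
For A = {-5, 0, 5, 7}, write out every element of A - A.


A - A = {a - a' : a, a' ∈ A}.
Compute a - a' for each ordered pair (a, a'):
a = -5: -5--5=0, -5-0=-5, -5-5=-10, -5-7=-12
a = 0: 0--5=5, 0-0=0, 0-5=-5, 0-7=-7
a = 5: 5--5=10, 5-0=5, 5-5=0, 5-7=-2
a = 7: 7--5=12, 7-0=7, 7-5=2, 7-7=0
Collecting distinct values (and noting 0 appears from a-a):
A - A = {-12, -10, -7, -5, -2, 0, 2, 5, 7, 10, 12}
|A - A| = 11

A - A = {-12, -10, -7, -5, -2, 0, 2, 5, 7, 10, 12}


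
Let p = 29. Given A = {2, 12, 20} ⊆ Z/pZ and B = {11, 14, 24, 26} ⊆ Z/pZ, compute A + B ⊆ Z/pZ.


Work in Z/29Z: reduce every sum a + b modulo 29.
Enumerate all 12 pairs:
a = 2: 2+11=13, 2+14=16, 2+24=26, 2+26=28
a = 12: 12+11=23, 12+14=26, 12+24=7, 12+26=9
a = 20: 20+11=2, 20+14=5, 20+24=15, 20+26=17
Distinct residues collected: {2, 5, 7, 9, 13, 15, 16, 17, 23, 26, 28}
|A + B| = 11 (out of 29 total residues).

A + B = {2, 5, 7, 9, 13, 15, 16, 17, 23, 26, 28}


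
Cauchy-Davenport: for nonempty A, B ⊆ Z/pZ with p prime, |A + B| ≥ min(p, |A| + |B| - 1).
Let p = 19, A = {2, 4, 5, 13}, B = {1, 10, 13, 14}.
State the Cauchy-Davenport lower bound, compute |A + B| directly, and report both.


Cauchy-Davenport: |A + B| ≥ min(p, |A| + |B| - 1) for A, B nonempty in Z/pZ.
|A| = 4, |B| = 4, p = 19.
CD lower bound = min(19, 4 + 4 - 1) = min(19, 7) = 7.
Compute A + B mod 19 directly:
a = 2: 2+1=3, 2+10=12, 2+13=15, 2+14=16
a = 4: 4+1=5, 4+10=14, 4+13=17, 4+14=18
a = 5: 5+1=6, 5+10=15, 5+13=18, 5+14=0
a = 13: 13+1=14, 13+10=4, 13+13=7, 13+14=8
A + B = {0, 3, 4, 5, 6, 7, 8, 12, 14, 15, 16, 17, 18}, so |A + B| = 13.
Verify: 13 ≥ 7? Yes ✓.

CD lower bound = 7, actual |A + B| = 13.


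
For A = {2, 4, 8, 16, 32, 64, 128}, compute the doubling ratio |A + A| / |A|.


|A| = 7.
Compute A + A by enumerating all 49 pairs.
A + A = {4, 6, 8, 10, 12, 16, 18, 20, 24, 32, 34, 36, 40, 48, 64, 66, 68, 72, 80, 96, 128, 130, 132, 136, 144, 160, 192, 256}, so |A + A| = 28.
K = |A + A| / |A| = 28/7 = 4/1 ≈ 4.0000.
Reference: AP of size 7 gives K = 13/7 ≈ 1.8571; a fully generic set of size 7 gives K ≈ 4.0000.

|A| = 7, |A + A| = 28, K = 28/7 = 4/1.


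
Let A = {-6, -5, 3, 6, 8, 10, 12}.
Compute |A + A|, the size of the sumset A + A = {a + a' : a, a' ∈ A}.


A + A = {a + a' : a, a' ∈ A}; |A| = 7.
General bounds: 2|A| - 1 ≤ |A + A| ≤ |A|(|A|+1)/2, i.e. 13 ≤ |A + A| ≤ 28.
Lower bound 2|A|-1 is attained iff A is an arithmetic progression.
Enumerate sums a + a' for a ≤ a' (symmetric, so this suffices):
a = -6: -6+-6=-12, -6+-5=-11, -6+3=-3, -6+6=0, -6+8=2, -6+10=4, -6+12=6
a = -5: -5+-5=-10, -5+3=-2, -5+6=1, -5+8=3, -5+10=5, -5+12=7
a = 3: 3+3=6, 3+6=9, 3+8=11, 3+10=13, 3+12=15
a = 6: 6+6=12, 6+8=14, 6+10=16, 6+12=18
a = 8: 8+8=16, 8+10=18, 8+12=20
a = 10: 10+10=20, 10+12=22
a = 12: 12+12=24
Distinct sums: {-12, -11, -10, -3, -2, 0, 1, 2, 3, 4, 5, 6, 7, 9, 11, 12, 13, 14, 15, 16, 18, 20, 22, 24}
|A + A| = 24

|A + A| = 24


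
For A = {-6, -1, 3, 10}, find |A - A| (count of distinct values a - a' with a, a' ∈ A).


A - A = {a - a' : a, a' ∈ A}; |A| = 4.
Bounds: 2|A|-1 ≤ |A - A| ≤ |A|² - |A| + 1, i.e. 7 ≤ |A - A| ≤ 13.
Note: 0 ∈ A - A always (from a - a). The set is symmetric: if d ∈ A - A then -d ∈ A - A.
Enumerate nonzero differences d = a - a' with a > a' (then include -d):
Positive differences: {4, 5, 7, 9, 11, 16}
Full difference set: {0} ∪ (positive diffs) ∪ (negative diffs).
|A - A| = 1 + 2·6 = 13 (matches direct enumeration: 13).

|A - A| = 13


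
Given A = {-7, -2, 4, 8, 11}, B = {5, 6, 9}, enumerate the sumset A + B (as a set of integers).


A + B = {a + b : a ∈ A, b ∈ B}.
Enumerate all |A|·|B| = 5·3 = 15 pairs (a, b) and collect distinct sums.
a = -7: -7+5=-2, -7+6=-1, -7+9=2
a = -2: -2+5=3, -2+6=4, -2+9=7
a = 4: 4+5=9, 4+6=10, 4+9=13
a = 8: 8+5=13, 8+6=14, 8+9=17
a = 11: 11+5=16, 11+6=17, 11+9=20
Collecting distinct sums: A + B = {-2, -1, 2, 3, 4, 7, 9, 10, 13, 14, 16, 17, 20}
|A + B| = 13

A + B = {-2, -1, 2, 3, 4, 7, 9, 10, 13, 14, 16, 17, 20}


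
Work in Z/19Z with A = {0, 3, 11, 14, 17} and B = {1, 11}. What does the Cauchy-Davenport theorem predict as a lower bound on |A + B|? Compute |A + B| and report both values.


Cauchy-Davenport: |A + B| ≥ min(p, |A| + |B| - 1) for A, B nonempty in Z/pZ.
|A| = 5, |B| = 2, p = 19.
CD lower bound = min(19, 5 + 2 - 1) = min(19, 6) = 6.
Compute A + B mod 19 directly:
a = 0: 0+1=1, 0+11=11
a = 3: 3+1=4, 3+11=14
a = 11: 11+1=12, 11+11=3
a = 14: 14+1=15, 14+11=6
a = 17: 17+1=18, 17+11=9
A + B = {1, 3, 4, 6, 9, 11, 12, 14, 15, 18}, so |A + B| = 10.
Verify: 10 ≥ 6? Yes ✓.

CD lower bound = 6, actual |A + B| = 10.


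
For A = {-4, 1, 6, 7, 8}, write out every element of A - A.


A - A = {a - a' : a, a' ∈ A}.
Compute a - a' for each ordered pair (a, a'):
a = -4: -4--4=0, -4-1=-5, -4-6=-10, -4-7=-11, -4-8=-12
a = 1: 1--4=5, 1-1=0, 1-6=-5, 1-7=-6, 1-8=-7
a = 6: 6--4=10, 6-1=5, 6-6=0, 6-7=-1, 6-8=-2
a = 7: 7--4=11, 7-1=6, 7-6=1, 7-7=0, 7-8=-1
a = 8: 8--4=12, 8-1=7, 8-6=2, 8-7=1, 8-8=0
Collecting distinct values (and noting 0 appears from a-a):
A - A = {-12, -11, -10, -7, -6, -5, -2, -1, 0, 1, 2, 5, 6, 7, 10, 11, 12}
|A - A| = 17

A - A = {-12, -11, -10, -7, -6, -5, -2, -1, 0, 1, 2, 5, 6, 7, 10, 11, 12}


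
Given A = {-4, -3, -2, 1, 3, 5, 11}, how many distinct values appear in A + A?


A + A = {a + a' : a, a' ∈ A}; |A| = 7.
General bounds: 2|A| - 1 ≤ |A + A| ≤ |A|(|A|+1)/2, i.e. 13 ≤ |A + A| ≤ 28.
Lower bound 2|A|-1 is attained iff A is an arithmetic progression.
Enumerate sums a + a' for a ≤ a' (symmetric, so this suffices):
a = -4: -4+-4=-8, -4+-3=-7, -4+-2=-6, -4+1=-3, -4+3=-1, -4+5=1, -4+11=7
a = -3: -3+-3=-6, -3+-2=-5, -3+1=-2, -3+3=0, -3+5=2, -3+11=8
a = -2: -2+-2=-4, -2+1=-1, -2+3=1, -2+5=3, -2+11=9
a = 1: 1+1=2, 1+3=4, 1+5=6, 1+11=12
a = 3: 3+3=6, 3+5=8, 3+11=14
a = 5: 5+5=10, 5+11=16
a = 11: 11+11=22
Distinct sums: {-8, -7, -6, -5, -4, -3, -2, -1, 0, 1, 2, 3, 4, 6, 7, 8, 9, 10, 12, 14, 16, 22}
|A + A| = 22

|A + A| = 22


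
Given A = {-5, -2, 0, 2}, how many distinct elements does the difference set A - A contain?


A - A = {a - a' : a, a' ∈ A}; |A| = 4.
Bounds: 2|A|-1 ≤ |A - A| ≤ |A|² - |A| + 1, i.e. 7 ≤ |A - A| ≤ 13.
Note: 0 ∈ A - A always (from a - a). The set is symmetric: if d ∈ A - A then -d ∈ A - A.
Enumerate nonzero differences d = a - a' with a > a' (then include -d):
Positive differences: {2, 3, 4, 5, 7}
Full difference set: {0} ∪ (positive diffs) ∪ (negative diffs).
|A - A| = 1 + 2·5 = 11 (matches direct enumeration: 11).

|A - A| = 11


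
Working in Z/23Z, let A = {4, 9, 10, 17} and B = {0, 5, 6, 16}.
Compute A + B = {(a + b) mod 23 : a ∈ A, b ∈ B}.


Work in Z/23Z: reduce every sum a + b modulo 23.
Enumerate all 16 pairs:
a = 4: 4+0=4, 4+5=9, 4+6=10, 4+16=20
a = 9: 9+0=9, 9+5=14, 9+6=15, 9+16=2
a = 10: 10+0=10, 10+5=15, 10+6=16, 10+16=3
a = 17: 17+0=17, 17+5=22, 17+6=0, 17+16=10
Distinct residues collected: {0, 2, 3, 4, 9, 10, 14, 15, 16, 17, 20, 22}
|A + B| = 12 (out of 23 total residues).

A + B = {0, 2, 3, 4, 9, 10, 14, 15, 16, 17, 20, 22}


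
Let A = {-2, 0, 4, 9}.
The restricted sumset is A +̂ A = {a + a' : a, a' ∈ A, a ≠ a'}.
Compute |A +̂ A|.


Restricted sumset: A +̂ A = {a + a' : a ∈ A, a' ∈ A, a ≠ a'}.
Equivalently, take A + A and drop any sum 2a that is achievable ONLY as a + a for a ∈ A (i.e. sums representable only with equal summands).
Enumerate pairs (a, a') with a < a' (symmetric, so each unordered pair gives one sum; this covers all a ≠ a'):
  -2 + 0 = -2
  -2 + 4 = 2
  -2 + 9 = 7
  0 + 4 = 4
  0 + 9 = 9
  4 + 9 = 13
Collected distinct sums: {-2, 2, 4, 7, 9, 13}
|A +̂ A| = 6
(Reference bound: |A +̂ A| ≥ 2|A| - 3 for |A| ≥ 2, with |A| = 4 giving ≥ 5.)

|A +̂ A| = 6


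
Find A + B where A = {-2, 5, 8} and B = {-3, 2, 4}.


A + B = {a + b : a ∈ A, b ∈ B}.
Enumerate all |A|·|B| = 3·3 = 9 pairs (a, b) and collect distinct sums.
a = -2: -2+-3=-5, -2+2=0, -2+4=2
a = 5: 5+-3=2, 5+2=7, 5+4=9
a = 8: 8+-3=5, 8+2=10, 8+4=12
Collecting distinct sums: A + B = {-5, 0, 2, 5, 7, 9, 10, 12}
|A + B| = 8

A + B = {-5, 0, 2, 5, 7, 9, 10, 12}


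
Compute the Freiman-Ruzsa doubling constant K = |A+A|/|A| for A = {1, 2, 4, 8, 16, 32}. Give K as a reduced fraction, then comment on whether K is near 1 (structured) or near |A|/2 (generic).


|A| = 6.
Compute A + A by enumerating all 36 pairs.
A + A = {2, 3, 4, 5, 6, 8, 9, 10, 12, 16, 17, 18, 20, 24, 32, 33, 34, 36, 40, 48, 64}, so |A + A| = 21.
K = |A + A| / |A| = 21/6 = 7/2 ≈ 3.5000.
Reference: AP of size 6 gives K = 11/6 ≈ 1.8333; a fully generic set of size 6 gives K ≈ 3.5000.

|A| = 6, |A + A| = 21, K = 21/6 = 7/2.


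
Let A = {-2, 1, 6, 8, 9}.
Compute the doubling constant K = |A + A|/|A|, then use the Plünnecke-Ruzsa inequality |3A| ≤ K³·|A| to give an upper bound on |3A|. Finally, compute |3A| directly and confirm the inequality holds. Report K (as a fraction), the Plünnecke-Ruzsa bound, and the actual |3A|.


|A| = 5.
Step 1: Compute A + A by enumerating all 25 pairs.
A + A = {-4, -1, 2, 4, 6, 7, 9, 10, 12, 14, 15, 16, 17, 18}, so |A + A| = 14.
Step 2: Doubling constant K = |A + A|/|A| = 14/5 = 14/5 ≈ 2.8000.
Step 3: Plünnecke-Ruzsa gives |3A| ≤ K³·|A| = (2.8000)³ · 5 ≈ 109.7600.
Step 4: Compute 3A = A + A + A directly by enumerating all triples (a,b,c) ∈ A³; |3A| = 27.
Step 5: Check 27 ≤ 109.7600? Yes ✓.

K = 14/5, Plünnecke-Ruzsa bound K³|A| ≈ 109.7600, |3A| = 27, inequality holds.


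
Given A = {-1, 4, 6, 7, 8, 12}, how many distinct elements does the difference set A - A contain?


A - A = {a - a' : a, a' ∈ A}; |A| = 6.
Bounds: 2|A|-1 ≤ |A - A| ≤ |A|² - |A| + 1, i.e. 11 ≤ |A - A| ≤ 31.
Note: 0 ∈ A - A always (from a - a). The set is symmetric: if d ∈ A - A then -d ∈ A - A.
Enumerate nonzero differences d = a - a' with a > a' (then include -d):
Positive differences: {1, 2, 3, 4, 5, 6, 7, 8, 9, 13}
Full difference set: {0} ∪ (positive diffs) ∪ (negative diffs).
|A - A| = 1 + 2·10 = 21 (matches direct enumeration: 21).

|A - A| = 21


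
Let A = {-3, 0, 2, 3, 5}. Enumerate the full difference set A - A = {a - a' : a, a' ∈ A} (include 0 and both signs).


A - A = {a - a' : a, a' ∈ A}.
Compute a - a' for each ordered pair (a, a'):
a = -3: -3--3=0, -3-0=-3, -3-2=-5, -3-3=-6, -3-5=-8
a = 0: 0--3=3, 0-0=0, 0-2=-2, 0-3=-3, 0-5=-5
a = 2: 2--3=5, 2-0=2, 2-2=0, 2-3=-1, 2-5=-3
a = 3: 3--3=6, 3-0=3, 3-2=1, 3-3=0, 3-5=-2
a = 5: 5--3=8, 5-0=5, 5-2=3, 5-3=2, 5-5=0
Collecting distinct values (and noting 0 appears from a-a):
A - A = {-8, -6, -5, -3, -2, -1, 0, 1, 2, 3, 5, 6, 8}
|A - A| = 13

A - A = {-8, -6, -5, -3, -2, -1, 0, 1, 2, 3, 5, 6, 8}


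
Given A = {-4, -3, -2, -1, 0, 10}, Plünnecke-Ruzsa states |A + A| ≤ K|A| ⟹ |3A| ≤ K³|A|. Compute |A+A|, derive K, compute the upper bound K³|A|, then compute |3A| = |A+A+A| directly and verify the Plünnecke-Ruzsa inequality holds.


|A| = 6.
Step 1: Compute A + A by enumerating all 36 pairs.
A + A = {-8, -7, -6, -5, -4, -3, -2, -1, 0, 6, 7, 8, 9, 10, 20}, so |A + A| = 15.
Step 2: Doubling constant K = |A + A|/|A| = 15/6 = 15/6 ≈ 2.5000.
Step 3: Plünnecke-Ruzsa gives |3A| ≤ K³·|A| = (2.5000)³ · 6 ≈ 93.7500.
Step 4: Compute 3A = A + A + A directly by enumerating all triples (a,b,c) ∈ A³; |3A| = 28.
Step 5: Check 28 ≤ 93.7500? Yes ✓.

K = 15/6, Plünnecke-Ruzsa bound K³|A| ≈ 93.7500, |3A| = 28, inequality holds.


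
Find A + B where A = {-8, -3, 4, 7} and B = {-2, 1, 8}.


A + B = {a + b : a ∈ A, b ∈ B}.
Enumerate all |A|·|B| = 4·3 = 12 pairs (a, b) and collect distinct sums.
a = -8: -8+-2=-10, -8+1=-7, -8+8=0
a = -3: -3+-2=-5, -3+1=-2, -3+8=5
a = 4: 4+-2=2, 4+1=5, 4+8=12
a = 7: 7+-2=5, 7+1=8, 7+8=15
Collecting distinct sums: A + B = {-10, -7, -5, -2, 0, 2, 5, 8, 12, 15}
|A + B| = 10

A + B = {-10, -7, -5, -2, 0, 2, 5, 8, 12, 15}


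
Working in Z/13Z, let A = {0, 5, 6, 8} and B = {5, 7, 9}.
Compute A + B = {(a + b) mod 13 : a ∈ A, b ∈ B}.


Work in Z/13Z: reduce every sum a + b modulo 13.
Enumerate all 12 pairs:
a = 0: 0+5=5, 0+7=7, 0+9=9
a = 5: 5+5=10, 5+7=12, 5+9=1
a = 6: 6+5=11, 6+7=0, 6+9=2
a = 8: 8+5=0, 8+7=2, 8+9=4
Distinct residues collected: {0, 1, 2, 4, 5, 7, 9, 10, 11, 12}
|A + B| = 10 (out of 13 total residues).

A + B = {0, 1, 2, 4, 5, 7, 9, 10, 11, 12}


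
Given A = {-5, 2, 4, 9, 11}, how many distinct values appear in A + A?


A + A = {a + a' : a, a' ∈ A}; |A| = 5.
General bounds: 2|A| - 1 ≤ |A + A| ≤ |A|(|A|+1)/2, i.e. 9 ≤ |A + A| ≤ 15.
Lower bound 2|A|-1 is attained iff A is an arithmetic progression.
Enumerate sums a + a' for a ≤ a' (symmetric, so this suffices):
a = -5: -5+-5=-10, -5+2=-3, -5+4=-1, -5+9=4, -5+11=6
a = 2: 2+2=4, 2+4=6, 2+9=11, 2+11=13
a = 4: 4+4=8, 4+9=13, 4+11=15
a = 9: 9+9=18, 9+11=20
a = 11: 11+11=22
Distinct sums: {-10, -3, -1, 4, 6, 8, 11, 13, 15, 18, 20, 22}
|A + A| = 12

|A + A| = 12


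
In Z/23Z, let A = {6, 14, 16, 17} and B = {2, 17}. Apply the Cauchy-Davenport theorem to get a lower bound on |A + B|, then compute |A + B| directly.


Cauchy-Davenport: |A + B| ≥ min(p, |A| + |B| - 1) for A, B nonempty in Z/pZ.
|A| = 4, |B| = 2, p = 23.
CD lower bound = min(23, 4 + 2 - 1) = min(23, 5) = 5.
Compute A + B mod 23 directly:
a = 6: 6+2=8, 6+17=0
a = 14: 14+2=16, 14+17=8
a = 16: 16+2=18, 16+17=10
a = 17: 17+2=19, 17+17=11
A + B = {0, 8, 10, 11, 16, 18, 19}, so |A + B| = 7.
Verify: 7 ≥ 5? Yes ✓.

CD lower bound = 5, actual |A + B| = 7.


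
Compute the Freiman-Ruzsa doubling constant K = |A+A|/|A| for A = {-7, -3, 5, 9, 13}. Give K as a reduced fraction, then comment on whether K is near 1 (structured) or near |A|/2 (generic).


|A| = 5.
Compute A + A by enumerating all 25 pairs.
A + A = {-14, -10, -6, -2, 2, 6, 10, 14, 18, 22, 26}, so |A + A| = 11.
K = |A + A| / |A| = 11/5 (already in lowest terms) ≈ 2.2000.
Reference: AP of size 5 gives K = 9/5 ≈ 1.8000; a fully generic set of size 5 gives K ≈ 3.0000.

|A| = 5, |A + A| = 11, K = 11/5.


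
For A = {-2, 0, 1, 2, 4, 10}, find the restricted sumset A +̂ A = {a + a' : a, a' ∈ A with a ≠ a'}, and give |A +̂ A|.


Restricted sumset: A +̂ A = {a + a' : a ∈ A, a' ∈ A, a ≠ a'}.
Equivalently, take A + A and drop any sum 2a that is achievable ONLY as a + a for a ∈ A (i.e. sums representable only with equal summands).
Enumerate pairs (a, a') with a < a' (symmetric, so each unordered pair gives one sum; this covers all a ≠ a'):
  -2 + 0 = -2
  -2 + 1 = -1
  -2 + 2 = 0
  -2 + 4 = 2
  -2 + 10 = 8
  0 + 1 = 1
  0 + 2 = 2
  0 + 4 = 4
  0 + 10 = 10
  1 + 2 = 3
  1 + 4 = 5
  1 + 10 = 11
  2 + 4 = 6
  2 + 10 = 12
  4 + 10 = 14
Collected distinct sums: {-2, -1, 0, 1, 2, 3, 4, 5, 6, 8, 10, 11, 12, 14}
|A +̂ A| = 14
(Reference bound: |A +̂ A| ≥ 2|A| - 3 for |A| ≥ 2, with |A| = 6 giving ≥ 9.)

|A +̂ A| = 14


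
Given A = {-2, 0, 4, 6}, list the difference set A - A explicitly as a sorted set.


A - A = {a - a' : a, a' ∈ A}.
Compute a - a' for each ordered pair (a, a'):
a = -2: -2--2=0, -2-0=-2, -2-4=-6, -2-6=-8
a = 0: 0--2=2, 0-0=0, 0-4=-4, 0-6=-6
a = 4: 4--2=6, 4-0=4, 4-4=0, 4-6=-2
a = 6: 6--2=8, 6-0=6, 6-4=2, 6-6=0
Collecting distinct values (and noting 0 appears from a-a):
A - A = {-8, -6, -4, -2, 0, 2, 4, 6, 8}
|A - A| = 9

A - A = {-8, -6, -4, -2, 0, 2, 4, 6, 8}


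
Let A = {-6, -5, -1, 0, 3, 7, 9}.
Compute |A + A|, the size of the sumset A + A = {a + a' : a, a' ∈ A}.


A + A = {a + a' : a, a' ∈ A}; |A| = 7.
General bounds: 2|A| - 1 ≤ |A + A| ≤ |A|(|A|+1)/2, i.e. 13 ≤ |A + A| ≤ 28.
Lower bound 2|A|-1 is attained iff A is an arithmetic progression.
Enumerate sums a + a' for a ≤ a' (symmetric, so this suffices):
a = -6: -6+-6=-12, -6+-5=-11, -6+-1=-7, -6+0=-6, -6+3=-3, -6+7=1, -6+9=3
a = -5: -5+-5=-10, -5+-1=-6, -5+0=-5, -5+3=-2, -5+7=2, -5+9=4
a = -1: -1+-1=-2, -1+0=-1, -1+3=2, -1+7=6, -1+9=8
a = 0: 0+0=0, 0+3=3, 0+7=7, 0+9=9
a = 3: 3+3=6, 3+7=10, 3+9=12
a = 7: 7+7=14, 7+9=16
a = 9: 9+9=18
Distinct sums: {-12, -11, -10, -7, -6, -5, -3, -2, -1, 0, 1, 2, 3, 4, 6, 7, 8, 9, 10, 12, 14, 16, 18}
|A + A| = 23

|A + A| = 23


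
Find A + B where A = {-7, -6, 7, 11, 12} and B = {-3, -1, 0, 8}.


A + B = {a + b : a ∈ A, b ∈ B}.
Enumerate all |A|·|B| = 5·4 = 20 pairs (a, b) and collect distinct sums.
a = -7: -7+-3=-10, -7+-1=-8, -7+0=-7, -7+8=1
a = -6: -6+-3=-9, -6+-1=-7, -6+0=-6, -6+8=2
a = 7: 7+-3=4, 7+-1=6, 7+0=7, 7+8=15
a = 11: 11+-3=8, 11+-1=10, 11+0=11, 11+8=19
a = 12: 12+-3=9, 12+-1=11, 12+0=12, 12+8=20
Collecting distinct sums: A + B = {-10, -9, -8, -7, -6, 1, 2, 4, 6, 7, 8, 9, 10, 11, 12, 15, 19, 20}
|A + B| = 18

A + B = {-10, -9, -8, -7, -6, 1, 2, 4, 6, 7, 8, 9, 10, 11, 12, 15, 19, 20}


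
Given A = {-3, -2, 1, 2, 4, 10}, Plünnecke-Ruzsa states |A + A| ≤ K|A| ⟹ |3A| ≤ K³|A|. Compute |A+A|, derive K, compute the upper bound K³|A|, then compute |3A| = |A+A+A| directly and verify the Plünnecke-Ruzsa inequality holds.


|A| = 6.
Step 1: Compute A + A by enumerating all 36 pairs.
A + A = {-6, -5, -4, -2, -1, 0, 1, 2, 3, 4, 5, 6, 7, 8, 11, 12, 14, 20}, so |A + A| = 18.
Step 2: Doubling constant K = |A + A|/|A| = 18/6 = 18/6 ≈ 3.0000.
Step 3: Plünnecke-Ruzsa gives |3A| ≤ K³·|A| = (3.0000)³ · 6 ≈ 162.0000.
Step 4: Compute 3A = A + A + A directly by enumerating all triples (a,b,c) ∈ A³; |3A| = 32.
Step 5: Check 32 ≤ 162.0000? Yes ✓.

K = 18/6, Plünnecke-Ruzsa bound K³|A| ≈ 162.0000, |3A| = 32, inequality holds.


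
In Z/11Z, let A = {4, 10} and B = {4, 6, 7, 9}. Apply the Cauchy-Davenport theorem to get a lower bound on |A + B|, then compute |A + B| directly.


Cauchy-Davenport: |A + B| ≥ min(p, |A| + |B| - 1) for A, B nonempty in Z/pZ.
|A| = 2, |B| = 4, p = 11.
CD lower bound = min(11, 2 + 4 - 1) = min(11, 5) = 5.
Compute A + B mod 11 directly:
a = 4: 4+4=8, 4+6=10, 4+7=0, 4+9=2
a = 10: 10+4=3, 10+6=5, 10+7=6, 10+9=8
A + B = {0, 2, 3, 5, 6, 8, 10}, so |A + B| = 7.
Verify: 7 ≥ 5? Yes ✓.

CD lower bound = 5, actual |A + B| = 7.


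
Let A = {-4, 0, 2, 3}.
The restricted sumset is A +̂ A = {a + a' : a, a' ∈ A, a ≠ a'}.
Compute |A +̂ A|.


Restricted sumset: A +̂ A = {a + a' : a ∈ A, a' ∈ A, a ≠ a'}.
Equivalently, take A + A and drop any sum 2a that is achievable ONLY as a + a for a ∈ A (i.e. sums representable only with equal summands).
Enumerate pairs (a, a') with a < a' (symmetric, so each unordered pair gives one sum; this covers all a ≠ a'):
  -4 + 0 = -4
  -4 + 2 = -2
  -4 + 3 = -1
  0 + 2 = 2
  0 + 3 = 3
  2 + 3 = 5
Collected distinct sums: {-4, -2, -1, 2, 3, 5}
|A +̂ A| = 6
(Reference bound: |A +̂ A| ≥ 2|A| - 3 for |A| ≥ 2, with |A| = 4 giving ≥ 5.)

|A +̂ A| = 6


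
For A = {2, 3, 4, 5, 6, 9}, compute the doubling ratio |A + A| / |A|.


|A| = 6.
Compute A + A by enumerating all 36 pairs.
A + A = {4, 5, 6, 7, 8, 9, 10, 11, 12, 13, 14, 15, 18}, so |A + A| = 13.
K = |A + A| / |A| = 13/6 (already in lowest terms) ≈ 2.1667.
Reference: AP of size 6 gives K = 11/6 ≈ 1.8333; a fully generic set of size 6 gives K ≈ 3.5000.

|A| = 6, |A + A| = 13, K = 13/6.


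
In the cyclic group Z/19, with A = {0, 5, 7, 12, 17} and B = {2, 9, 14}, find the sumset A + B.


Work in Z/19Z: reduce every sum a + b modulo 19.
Enumerate all 15 pairs:
a = 0: 0+2=2, 0+9=9, 0+14=14
a = 5: 5+2=7, 5+9=14, 5+14=0
a = 7: 7+2=9, 7+9=16, 7+14=2
a = 12: 12+2=14, 12+9=2, 12+14=7
a = 17: 17+2=0, 17+9=7, 17+14=12
Distinct residues collected: {0, 2, 7, 9, 12, 14, 16}
|A + B| = 7 (out of 19 total residues).

A + B = {0, 2, 7, 9, 12, 14, 16}


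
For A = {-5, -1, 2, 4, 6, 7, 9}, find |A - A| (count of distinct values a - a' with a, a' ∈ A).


A - A = {a - a' : a, a' ∈ A}; |A| = 7.
Bounds: 2|A|-1 ≤ |A - A| ≤ |A|² - |A| + 1, i.e. 13 ≤ |A - A| ≤ 43.
Note: 0 ∈ A - A always (from a - a). The set is symmetric: if d ∈ A - A then -d ∈ A - A.
Enumerate nonzero differences d = a - a' with a > a' (then include -d):
Positive differences: {1, 2, 3, 4, 5, 7, 8, 9, 10, 11, 12, 14}
Full difference set: {0} ∪ (positive diffs) ∪ (negative diffs).
|A - A| = 1 + 2·12 = 25 (matches direct enumeration: 25).

|A - A| = 25


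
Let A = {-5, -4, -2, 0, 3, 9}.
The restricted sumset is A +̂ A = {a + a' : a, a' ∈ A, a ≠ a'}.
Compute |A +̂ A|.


Restricted sumset: A +̂ A = {a + a' : a ∈ A, a' ∈ A, a ≠ a'}.
Equivalently, take A + A and drop any sum 2a that is achievable ONLY as a + a for a ∈ A (i.e. sums representable only with equal summands).
Enumerate pairs (a, a') with a < a' (symmetric, so each unordered pair gives one sum; this covers all a ≠ a'):
  -5 + -4 = -9
  -5 + -2 = -7
  -5 + 0 = -5
  -5 + 3 = -2
  -5 + 9 = 4
  -4 + -2 = -6
  -4 + 0 = -4
  -4 + 3 = -1
  -4 + 9 = 5
  -2 + 0 = -2
  -2 + 3 = 1
  -2 + 9 = 7
  0 + 3 = 3
  0 + 9 = 9
  3 + 9 = 12
Collected distinct sums: {-9, -7, -6, -5, -4, -2, -1, 1, 3, 4, 5, 7, 9, 12}
|A +̂ A| = 14
(Reference bound: |A +̂ A| ≥ 2|A| - 3 for |A| ≥ 2, with |A| = 6 giving ≥ 9.)

|A +̂ A| = 14


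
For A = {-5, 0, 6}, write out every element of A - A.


A - A = {a - a' : a, a' ∈ A}.
Compute a - a' for each ordered pair (a, a'):
a = -5: -5--5=0, -5-0=-5, -5-6=-11
a = 0: 0--5=5, 0-0=0, 0-6=-6
a = 6: 6--5=11, 6-0=6, 6-6=0
Collecting distinct values (and noting 0 appears from a-a):
A - A = {-11, -6, -5, 0, 5, 6, 11}
|A - A| = 7

A - A = {-11, -6, -5, 0, 5, 6, 11}


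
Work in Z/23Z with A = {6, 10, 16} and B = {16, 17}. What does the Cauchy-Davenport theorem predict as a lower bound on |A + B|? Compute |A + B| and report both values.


Cauchy-Davenport: |A + B| ≥ min(p, |A| + |B| - 1) for A, B nonempty in Z/pZ.
|A| = 3, |B| = 2, p = 23.
CD lower bound = min(23, 3 + 2 - 1) = min(23, 4) = 4.
Compute A + B mod 23 directly:
a = 6: 6+16=22, 6+17=0
a = 10: 10+16=3, 10+17=4
a = 16: 16+16=9, 16+17=10
A + B = {0, 3, 4, 9, 10, 22}, so |A + B| = 6.
Verify: 6 ≥ 4? Yes ✓.

CD lower bound = 4, actual |A + B| = 6.


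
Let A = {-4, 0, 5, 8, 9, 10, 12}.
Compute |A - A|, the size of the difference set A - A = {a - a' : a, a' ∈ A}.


A - A = {a - a' : a, a' ∈ A}; |A| = 7.
Bounds: 2|A|-1 ≤ |A - A| ≤ |A|² - |A| + 1, i.e. 13 ≤ |A - A| ≤ 43.
Note: 0 ∈ A - A always (from a - a). The set is symmetric: if d ∈ A - A then -d ∈ A - A.
Enumerate nonzero differences d = a - a' with a > a' (then include -d):
Positive differences: {1, 2, 3, 4, 5, 7, 8, 9, 10, 12, 13, 14, 16}
Full difference set: {0} ∪ (positive diffs) ∪ (negative diffs).
|A - A| = 1 + 2·13 = 27 (matches direct enumeration: 27).

|A - A| = 27


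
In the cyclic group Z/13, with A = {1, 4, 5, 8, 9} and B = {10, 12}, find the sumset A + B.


Work in Z/13Z: reduce every sum a + b modulo 13.
Enumerate all 10 pairs:
a = 1: 1+10=11, 1+12=0
a = 4: 4+10=1, 4+12=3
a = 5: 5+10=2, 5+12=4
a = 8: 8+10=5, 8+12=7
a = 9: 9+10=6, 9+12=8
Distinct residues collected: {0, 1, 2, 3, 4, 5, 6, 7, 8, 11}
|A + B| = 10 (out of 13 total residues).

A + B = {0, 1, 2, 3, 4, 5, 6, 7, 8, 11}


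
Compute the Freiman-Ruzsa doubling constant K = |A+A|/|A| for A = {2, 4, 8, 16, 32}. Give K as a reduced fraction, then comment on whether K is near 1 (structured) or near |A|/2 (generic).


|A| = 5.
Compute A + A by enumerating all 25 pairs.
A + A = {4, 6, 8, 10, 12, 16, 18, 20, 24, 32, 34, 36, 40, 48, 64}, so |A + A| = 15.
K = |A + A| / |A| = 15/5 = 3/1 ≈ 3.0000.
Reference: AP of size 5 gives K = 9/5 ≈ 1.8000; a fully generic set of size 5 gives K ≈ 3.0000.

|A| = 5, |A + A| = 15, K = 15/5 = 3/1.


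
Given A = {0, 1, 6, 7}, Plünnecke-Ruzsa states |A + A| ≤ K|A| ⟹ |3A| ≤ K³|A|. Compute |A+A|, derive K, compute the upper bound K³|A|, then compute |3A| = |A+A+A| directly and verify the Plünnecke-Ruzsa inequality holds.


|A| = 4.
Step 1: Compute A + A by enumerating all 16 pairs.
A + A = {0, 1, 2, 6, 7, 8, 12, 13, 14}, so |A + A| = 9.
Step 2: Doubling constant K = |A + A|/|A| = 9/4 = 9/4 ≈ 2.2500.
Step 3: Plünnecke-Ruzsa gives |3A| ≤ K³·|A| = (2.2500)³ · 4 ≈ 45.5625.
Step 4: Compute 3A = A + A + A directly by enumerating all triples (a,b,c) ∈ A³; |3A| = 16.
Step 5: Check 16 ≤ 45.5625? Yes ✓.

K = 9/4, Plünnecke-Ruzsa bound K³|A| ≈ 45.5625, |3A| = 16, inequality holds.


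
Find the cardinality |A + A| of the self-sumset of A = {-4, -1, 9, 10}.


A + A = {a + a' : a, a' ∈ A}; |A| = 4.
General bounds: 2|A| - 1 ≤ |A + A| ≤ |A|(|A|+1)/2, i.e. 7 ≤ |A + A| ≤ 10.
Lower bound 2|A|-1 is attained iff A is an arithmetic progression.
Enumerate sums a + a' for a ≤ a' (symmetric, so this suffices):
a = -4: -4+-4=-8, -4+-1=-5, -4+9=5, -4+10=6
a = -1: -1+-1=-2, -1+9=8, -1+10=9
a = 9: 9+9=18, 9+10=19
a = 10: 10+10=20
Distinct sums: {-8, -5, -2, 5, 6, 8, 9, 18, 19, 20}
|A + A| = 10

|A + A| = 10


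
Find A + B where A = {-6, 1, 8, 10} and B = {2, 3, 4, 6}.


A + B = {a + b : a ∈ A, b ∈ B}.
Enumerate all |A|·|B| = 4·4 = 16 pairs (a, b) and collect distinct sums.
a = -6: -6+2=-4, -6+3=-3, -6+4=-2, -6+6=0
a = 1: 1+2=3, 1+3=4, 1+4=5, 1+6=7
a = 8: 8+2=10, 8+3=11, 8+4=12, 8+6=14
a = 10: 10+2=12, 10+3=13, 10+4=14, 10+6=16
Collecting distinct sums: A + B = {-4, -3, -2, 0, 3, 4, 5, 7, 10, 11, 12, 13, 14, 16}
|A + B| = 14

A + B = {-4, -3, -2, 0, 3, 4, 5, 7, 10, 11, 12, 13, 14, 16}


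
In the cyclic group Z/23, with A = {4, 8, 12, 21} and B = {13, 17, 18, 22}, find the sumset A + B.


Work in Z/23Z: reduce every sum a + b modulo 23.
Enumerate all 16 pairs:
a = 4: 4+13=17, 4+17=21, 4+18=22, 4+22=3
a = 8: 8+13=21, 8+17=2, 8+18=3, 8+22=7
a = 12: 12+13=2, 12+17=6, 12+18=7, 12+22=11
a = 21: 21+13=11, 21+17=15, 21+18=16, 21+22=20
Distinct residues collected: {2, 3, 6, 7, 11, 15, 16, 17, 20, 21, 22}
|A + B| = 11 (out of 23 total residues).

A + B = {2, 3, 6, 7, 11, 15, 16, 17, 20, 21, 22}


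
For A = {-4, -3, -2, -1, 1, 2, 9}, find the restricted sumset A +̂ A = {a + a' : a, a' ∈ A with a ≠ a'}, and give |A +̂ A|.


Restricted sumset: A +̂ A = {a + a' : a ∈ A, a' ∈ A, a ≠ a'}.
Equivalently, take A + A and drop any sum 2a that is achievable ONLY as a + a for a ∈ A (i.e. sums representable only with equal summands).
Enumerate pairs (a, a') with a < a' (symmetric, so each unordered pair gives one sum; this covers all a ≠ a'):
  -4 + -3 = -7
  -4 + -2 = -6
  -4 + -1 = -5
  -4 + 1 = -3
  -4 + 2 = -2
  -4 + 9 = 5
  -3 + -2 = -5
  -3 + -1 = -4
  -3 + 1 = -2
  -3 + 2 = -1
  -3 + 9 = 6
  -2 + -1 = -3
  -2 + 1 = -1
  -2 + 2 = 0
  -2 + 9 = 7
  -1 + 1 = 0
  -1 + 2 = 1
  -1 + 9 = 8
  1 + 2 = 3
  1 + 9 = 10
  2 + 9 = 11
Collected distinct sums: {-7, -6, -5, -4, -3, -2, -1, 0, 1, 3, 5, 6, 7, 8, 10, 11}
|A +̂ A| = 16
(Reference bound: |A +̂ A| ≥ 2|A| - 3 for |A| ≥ 2, with |A| = 7 giving ≥ 11.)

|A +̂ A| = 16


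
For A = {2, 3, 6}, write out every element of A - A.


A - A = {a - a' : a, a' ∈ A}.
Compute a - a' for each ordered pair (a, a'):
a = 2: 2-2=0, 2-3=-1, 2-6=-4
a = 3: 3-2=1, 3-3=0, 3-6=-3
a = 6: 6-2=4, 6-3=3, 6-6=0
Collecting distinct values (and noting 0 appears from a-a):
A - A = {-4, -3, -1, 0, 1, 3, 4}
|A - A| = 7

A - A = {-4, -3, -1, 0, 1, 3, 4}


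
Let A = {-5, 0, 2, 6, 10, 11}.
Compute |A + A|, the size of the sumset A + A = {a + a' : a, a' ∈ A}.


A + A = {a + a' : a, a' ∈ A}; |A| = 6.
General bounds: 2|A| - 1 ≤ |A + A| ≤ |A|(|A|+1)/2, i.e. 11 ≤ |A + A| ≤ 21.
Lower bound 2|A|-1 is attained iff A is an arithmetic progression.
Enumerate sums a + a' for a ≤ a' (symmetric, so this suffices):
a = -5: -5+-5=-10, -5+0=-5, -5+2=-3, -5+6=1, -5+10=5, -5+11=6
a = 0: 0+0=0, 0+2=2, 0+6=6, 0+10=10, 0+11=11
a = 2: 2+2=4, 2+6=8, 2+10=12, 2+11=13
a = 6: 6+6=12, 6+10=16, 6+11=17
a = 10: 10+10=20, 10+11=21
a = 11: 11+11=22
Distinct sums: {-10, -5, -3, 0, 1, 2, 4, 5, 6, 8, 10, 11, 12, 13, 16, 17, 20, 21, 22}
|A + A| = 19

|A + A| = 19


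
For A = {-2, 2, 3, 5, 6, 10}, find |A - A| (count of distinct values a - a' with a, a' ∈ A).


A - A = {a - a' : a, a' ∈ A}; |A| = 6.
Bounds: 2|A|-1 ≤ |A - A| ≤ |A|² - |A| + 1, i.e. 11 ≤ |A - A| ≤ 31.
Note: 0 ∈ A - A always (from a - a). The set is symmetric: if d ∈ A - A then -d ∈ A - A.
Enumerate nonzero differences d = a - a' with a > a' (then include -d):
Positive differences: {1, 2, 3, 4, 5, 7, 8, 12}
Full difference set: {0} ∪ (positive diffs) ∪ (negative diffs).
|A - A| = 1 + 2·8 = 17 (matches direct enumeration: 17).

|A - A| = 17


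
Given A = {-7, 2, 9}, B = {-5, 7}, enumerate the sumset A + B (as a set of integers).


A + B = {a + b : a ∈ A, b ∈ B}.
Enumerate all |A|·|B| = 3·2 = 6 pairs (a, b) and collect distinct sums.
a = -7: -7+-5=-12, -7+7=0
a = 2: 2+-5=-3, 2+7=9
a = 9: 9+-5=4, 9+7=16
Collecting distinct sums: A + B = {-12, -3, 0, 4, 9, 16}
|A + B| = 6

A + B = {-12, -3, 0, 4, 9, 16}


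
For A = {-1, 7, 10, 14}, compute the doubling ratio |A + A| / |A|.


|A| = 4.
Compute A + A by enumerating all 16 pairs.
A + A = {-2, 6, 9, 13, 14, 17, 20, 21, 24, 28}, so |A + A| = 10.
K = |A + A| / |A| = 10/4 = 5/2 ≈ 2.5000.
Reference: AP of size 4 gives K = 7/4 ≈ 1.7500; a fully generic set of size 4 gives K ≈ 2.5000.

|A| = 4, |A + A| = 10, K = 10/4 = 5/2.


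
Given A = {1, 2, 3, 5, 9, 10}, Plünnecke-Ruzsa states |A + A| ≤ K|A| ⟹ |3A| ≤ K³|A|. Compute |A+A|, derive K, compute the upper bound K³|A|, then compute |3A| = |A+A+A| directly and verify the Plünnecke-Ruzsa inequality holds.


|A| = 6.
Step 1: Compute A + A by enumerating all 36 pairs.
A + A = {2, 3, 4, 5, 6, 7, 8, 10, 11, 12, 13, 14, 15, 18, 19, 20}, so |A + A| = 16.
Step 2: Doubling constant K = |A + A|/|A| = 16/6 = 16/6 ≈ 2.6667.
Step 3: Plünnecke-Ruzsa gives |3A| ≤ K³·|A| = (2.6667)³ · 6 ≈ 113.7778.
Step 4: Compute 3A = A + A + A directly by enumerating all triples (a,b,c) ∈ A³; |3A| = 27.
Step 5: Check 27 ≤ 113.7778? Yes ✓.

K = 16/6, Plünnecke-Ruzsa bound K³|A| ≈ 113.7778, |3A| = 27, inequality holds.


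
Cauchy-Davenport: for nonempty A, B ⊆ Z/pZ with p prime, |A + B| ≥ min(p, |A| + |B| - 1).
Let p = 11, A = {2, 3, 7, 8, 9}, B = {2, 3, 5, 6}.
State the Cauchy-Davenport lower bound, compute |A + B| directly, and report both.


Cauchy-Davenport: |A + B| ≥ min(p, |A| + |B| - 1) for A, B nonempty in Z/pZ.
|A| = 5, |B| = 4, p = 11.
CD lower bound = min(11, 5 + 4 - 1) = min(11, 8) = 8.
Compute A + B mod 11 directly:
a = 2: 2+2=4, 2+3=5, 2+5=7, 2+6=8
a = 3: 3+2=5, 3+3=6, 3+5=8, 3+6=9
a = 7: 7+2=9, 7+3=10, 7+5=1, 7+6=2
a = 8: 8+2=10, 8+3=0, 8+5=2, 8+6=3
a = 9: 9+2=0, 9+3=1, 9+5=3, 9+6=4
A + B = {0, 1, 2, 3, 4, 5, 6, 7, 8, 9, 10}, so |A + B| = 11.
Verify: 11 ≥ 8? Yes ✓.

CD lower bound = 8, actual |A + B| = 11.


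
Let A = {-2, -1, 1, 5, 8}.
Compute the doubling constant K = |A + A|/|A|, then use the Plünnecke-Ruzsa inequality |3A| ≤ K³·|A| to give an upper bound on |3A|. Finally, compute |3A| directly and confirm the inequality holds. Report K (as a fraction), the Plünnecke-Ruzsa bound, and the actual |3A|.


|A| = 5.
Step 1: Compute A + A by enumerating all 25 pairs.
A + A = {-4, -3, -2, -1, 0, 2, 3, 4, 6, 7, 9, 10, 13, 16}, so |A + A| = 14.
Step 2: Doubling constant K = |A + A|/|A| = 14/5 = 14/5 ≈ 2.8000.
Step 3: Plünnecke-Ruzsa gives |3A| ≤ K³·|A| = (2.8000)³ · 5 ≈ 109.7600.
Step 4: Compute 3A = A + A + A directly by enumerating all triples (a,b,c) ∈ A³; |3A| = 25.
Step 5: Check 25 ≤ 109.7600? Yes ✓.

K = 14/5, Plünnecke-Ruzsa bound K³|A| ≈ 109.7600, |3A| = 25, inequality holds.


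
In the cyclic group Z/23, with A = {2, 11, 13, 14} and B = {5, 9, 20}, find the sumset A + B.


Work in Z/23Z: reduce every sum a + b modulo 23.
Enumerate all 12 pairs:
a = 2: 2+5=7, 2+9=11, 2+20=22
a = 11: 11+5=16, 11+9=20, 11+20=8
a = 13: 13+5=18, 13+9=22, 13+20=10
a = 14: 14+5=19, 14+9=0, 14+20=11
Distinct residues collected: {0, 7, 8, 10, 11, 16, 18, 19, 20, 22}
|A + B| = 10 (out of 23 total residues).

A + B = {0, 7, 8, 10, 11, 16, 18, 19, 20, 22}


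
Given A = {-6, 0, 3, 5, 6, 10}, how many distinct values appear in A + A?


A + A = {a + a' : a, a' ∈ A}; |A| = 6.
General bounds: 2|A| - 1 ≤ |A + A| ≤ |A|(|A|+1)/2, i.e. 11 ≤ |A + A| ≤ 21.
Lower bound 2|A|-1 is attained iff A is an arithmetic progression.
Enumerate sums a + a' for a ≤ a' (symmetric, so this suffices):
a = -6: -6+-6=-12, -6+0=-6, -6+3=-3, -6+5=-1, -6+6=0, -6+10=4
a = 0: 0+0=0, 0+3=3, 0+5=5, 0+6=6, 0+10=10
a = 3: 3+3=6, 3+5=8, 3+6=9, 3+10=13
a = 5: 5+5=10, 5+6=11, 5+10=15
a = 6: 6+6=12, 6+10=16
a = 10: 10+10=20
Distinct sums: {-12, -6, -3, -1, 0, 3, 4, 5, 6, 8, 9, 10, 11, 12, 13, 15, 16, 20}
|A + A| = 18

|A + A| = 18
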